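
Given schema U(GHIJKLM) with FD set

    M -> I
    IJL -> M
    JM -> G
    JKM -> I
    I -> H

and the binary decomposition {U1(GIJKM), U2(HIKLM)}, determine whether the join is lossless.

No

Common attributes: U1 ∩ U2 = {IKM}.
Closure of {IKM}: I → H applies, adding H. So (IKM)⁺ = {HIKM}.
The closure contains neither all of U1 = {GIJKM} nor all of U2 = {HIKLM}, so the common attributes are not a superkey of either fragment. The join is lossy.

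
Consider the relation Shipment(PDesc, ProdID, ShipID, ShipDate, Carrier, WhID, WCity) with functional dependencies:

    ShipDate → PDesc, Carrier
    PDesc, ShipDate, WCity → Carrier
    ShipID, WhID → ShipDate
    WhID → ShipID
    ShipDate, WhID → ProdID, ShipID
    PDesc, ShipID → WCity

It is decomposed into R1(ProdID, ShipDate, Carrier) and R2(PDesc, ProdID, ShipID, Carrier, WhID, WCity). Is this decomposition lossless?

Common attributes: R1 ∩ R2 = {ProdID, Carrier}.
No dependency enlarges {ProdID, Carrier}, so (ProdID, Carrier)⁺ = {ProdID, Carrier}.
The closure contains neither all of R1 = {ProdID, ShipDate, Carrier} nor all of R2 = {PDesc, ProdID, ShipID, Carrier, WhID, WCity}, so the common attributes are not a superkey of either fragment. The join is lossy.

No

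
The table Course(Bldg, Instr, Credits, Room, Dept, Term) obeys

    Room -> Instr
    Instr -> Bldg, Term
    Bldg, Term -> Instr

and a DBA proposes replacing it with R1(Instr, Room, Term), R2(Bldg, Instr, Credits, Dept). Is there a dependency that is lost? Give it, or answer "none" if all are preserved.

Check Bldg, Term → Instr: no single fragment contains all of {Bldg, Instr, Term}, and the restricted closure of {Bldg, Term} across the fragments never reaches {Instr}.
Room → Instr is preserved.
Instr → Bldg, Term is preserved.

Bldg, Term -> Instr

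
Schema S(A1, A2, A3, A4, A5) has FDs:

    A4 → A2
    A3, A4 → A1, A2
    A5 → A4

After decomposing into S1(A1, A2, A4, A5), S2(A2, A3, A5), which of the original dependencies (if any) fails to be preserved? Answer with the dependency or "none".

Check A3, A4 → A1, A2: no single fragment contains all of {A1, A2, A3, A4}, and the restricted closure of {A3, A4} across the fragments never reaches {A1, A2}.
A4 → A2 is preserved.
A5 → A4 is preserved.

A3, A4 → A1, A2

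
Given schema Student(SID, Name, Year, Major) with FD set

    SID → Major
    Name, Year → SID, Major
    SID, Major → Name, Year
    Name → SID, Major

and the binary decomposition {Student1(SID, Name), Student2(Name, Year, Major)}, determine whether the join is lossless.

Common attributes: Student1 ∩ Student2 = {Name}.
Closure of {Name}: Name → SID, Major applies, adding SID, Major; SID, Major → Name, Year applies, adding Year. So (Name)⁺ = {SID, Name, Year, Major}.
This closure contains every attribute of Student1, so Student1 ∩ Student2 → Student1. The join is lossless.

Yes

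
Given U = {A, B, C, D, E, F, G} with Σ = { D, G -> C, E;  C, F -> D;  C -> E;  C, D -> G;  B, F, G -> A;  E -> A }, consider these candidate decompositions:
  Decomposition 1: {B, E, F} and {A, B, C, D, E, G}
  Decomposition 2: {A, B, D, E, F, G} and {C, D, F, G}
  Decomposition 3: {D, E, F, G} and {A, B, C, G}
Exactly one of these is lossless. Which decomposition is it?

Decomposition 2

Decomposition 1: common = {B, E}, closure = {A, B, E} → lossy.
Decomposition 2: common = {D, F, G}, closure = {A, C, D, E, F, G} → lossless.
Decomposition 3: common = {G}, closure = {G} → lossy.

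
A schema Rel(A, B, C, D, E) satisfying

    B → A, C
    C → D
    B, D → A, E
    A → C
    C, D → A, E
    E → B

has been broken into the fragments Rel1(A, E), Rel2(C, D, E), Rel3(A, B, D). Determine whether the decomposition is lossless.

Yes

Chase test. Columns are A, B, C, D, E; row i has aⱼ where attribute j ∈ Reli, else bᵢⱼ.
Initial tableau (one row per fragment):
  row 1: a1 b12 b13 b14 a5
  row 2: b21 b22 a3 a4 a5
  row 3: a1 a2 b33 a4 b35
Rows 1 and 3 agree on A; apply A→C and equate their C entries.
Rows 1 and 2 agree on E; apply E→B and equate their B entries.
Rows 1 and 2 agree on B; apply B→A, C and equate their A, C entries.
Rows 1 and 2 agree on C; apply C→D and equate their D entries.
Rows 1 and 3 agree on C, D; apply C, D→A, E and equate their A, E entries.
Rows 1 and 3 agree on E; apply E→B and equate their B entries.
Row 1 is now all distinguished symbols — the join is lossless.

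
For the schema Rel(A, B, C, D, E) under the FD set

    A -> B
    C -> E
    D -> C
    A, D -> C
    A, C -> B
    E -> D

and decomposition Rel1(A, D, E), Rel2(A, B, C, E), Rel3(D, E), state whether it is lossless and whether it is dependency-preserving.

Lossless test (chase): Rows 1 and 2 agree on A; apply A→B and equate their B entries. Rows 1 and 3 agree on D; apply D→C and equate their C entries. Rows 1 and 2 agree on E; apply E→D and equate their D entries. Rows 1 and 2 agree on D; apply D→C and equate their C entries. Row 1 is now all distinguished symbols — the join is lossless.
Dependency preservation: D → C; A, D → C are not contained in any single fragment, but the restricted closure of each left-hand side across the fragments still reaches the right-hand side; the remaining FDs each lie inside some fragment. All dependencies are preserved.

lossless and dependency-preserving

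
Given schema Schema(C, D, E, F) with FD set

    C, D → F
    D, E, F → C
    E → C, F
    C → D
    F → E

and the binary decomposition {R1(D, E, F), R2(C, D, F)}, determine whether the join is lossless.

Yes

Common attributes: R1 ∩ R2 = {D, F}.
Closure of {D, F}: F → E applies, adding E; D, E, F → C applies, adding C. So (D, F)⁺ = {C, D, E, F}.
This closure contains every attribute of R1, so R1 ∩ R2 → R1. The join is lossless.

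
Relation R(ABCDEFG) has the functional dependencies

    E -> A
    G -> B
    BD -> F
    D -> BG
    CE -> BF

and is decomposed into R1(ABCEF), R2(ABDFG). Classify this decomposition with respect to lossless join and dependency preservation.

lossy but dependency-preserving

Lossless test: (ABF)⁺ = {ABF}, which is a superkey of neither fragment — lossy.
Dependency preservation: every FD's attributes lie within a single fragment, so each can be enforced locally — preserved.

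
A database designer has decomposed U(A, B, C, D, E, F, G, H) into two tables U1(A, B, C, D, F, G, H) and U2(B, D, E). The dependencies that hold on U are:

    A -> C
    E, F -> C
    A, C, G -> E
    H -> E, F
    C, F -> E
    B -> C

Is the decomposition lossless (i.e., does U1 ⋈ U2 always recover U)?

No

Common attributes: U1 ∩ U2 = {B, D}.
Closure of {B, D}: B → C applies, adding C. So (B, D)⁺ = {B, C, D}.
The closure contains neither all of U1 = {A, B, C, D, F, G, H} nor all of U2 = {B, D, E}, so the common attributes are not a superkey of either fragment. The join is lossy.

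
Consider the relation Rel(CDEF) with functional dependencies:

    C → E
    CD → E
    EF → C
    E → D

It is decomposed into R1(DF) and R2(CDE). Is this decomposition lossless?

Common attributes: R1 ∩ R2 = {D}.
No dependency enlarges {D}, so (D)⁺ = {D}.
The closure contains neither all of R1 = {DF} nor all of R2 = {CDE}, so the common attributes are not a superkey of either fragment. The join is lossy.

No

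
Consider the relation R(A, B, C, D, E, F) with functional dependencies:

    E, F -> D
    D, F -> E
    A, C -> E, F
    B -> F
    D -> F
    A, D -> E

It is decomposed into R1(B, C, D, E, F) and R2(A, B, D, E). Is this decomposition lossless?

No

Common attributes: R1 ∩ R2 = {B, D, E}.
Closure of {B, D, E}: B → F applies, adding F. So (B, D, E)⁺ = {B, D, E, F}.
The closure contains neither all of R1 = {B, C, D, E, F} nor all of R2 = {A, B, D, E}, so the common attributes are not a superkey of either fragment. The join is lossy.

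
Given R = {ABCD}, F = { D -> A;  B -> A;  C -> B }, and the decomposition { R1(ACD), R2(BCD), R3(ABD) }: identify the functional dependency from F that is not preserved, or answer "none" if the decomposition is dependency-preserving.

D → A lies within R1.
B → A lies within R3.
C → B lies within R2.
Every dependency is enforceable on the fragments, so the decomposition is dependency-preserving.

none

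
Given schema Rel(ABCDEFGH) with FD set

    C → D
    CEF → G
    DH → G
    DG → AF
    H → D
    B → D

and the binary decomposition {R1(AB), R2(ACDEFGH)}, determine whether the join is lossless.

No

Common attributes: R1 ∩ R2 = {A}.
No dependency enlarges {A}, so (A)⁺ = {A}.
The closure contains neither all of R1 = {AB} nor all of R2 = {ACDEFGH}, so the common attributes are not a superkey of either fragment. The join is lossy.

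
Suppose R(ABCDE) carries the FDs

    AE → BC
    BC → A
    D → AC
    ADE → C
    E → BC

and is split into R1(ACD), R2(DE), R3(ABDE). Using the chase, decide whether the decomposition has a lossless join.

Yes

Chase test. Columns are ABCDE; row i has aⱼ where attribute j ∈ Ri, else bᵢⱼ.
Initial tableau (one row per fragment):
  row 1: a1 b12 a3 a4 b15
  row 2: b21 b22 b23 a4 a5
  row 3: a1 a2 b33 a4 a5
Rows 1 and 2 agree on D; apply D→AC and equate their AC entries.
Rows 1 and 3 agree on D; apply D→AC and equate their AC entries.
Rows 2 and 3 agree on E; apply E→BC and equate their BC entries.
Row 2 is now all distinguished symbols — the join is lossless.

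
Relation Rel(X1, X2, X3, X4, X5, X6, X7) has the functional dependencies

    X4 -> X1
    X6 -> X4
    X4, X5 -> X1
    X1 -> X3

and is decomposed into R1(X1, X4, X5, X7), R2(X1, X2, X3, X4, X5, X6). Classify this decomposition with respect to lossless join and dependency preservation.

Lossless test: (X1, X4, X5)⁺ = {X1, X3, X4, X5}, which is a superkey of neither fragment — lossy.
Dependency preservation: every FD's attributes lie within a single fragment, so each can be enforced locally — preserved.

lossy but dependency-preserving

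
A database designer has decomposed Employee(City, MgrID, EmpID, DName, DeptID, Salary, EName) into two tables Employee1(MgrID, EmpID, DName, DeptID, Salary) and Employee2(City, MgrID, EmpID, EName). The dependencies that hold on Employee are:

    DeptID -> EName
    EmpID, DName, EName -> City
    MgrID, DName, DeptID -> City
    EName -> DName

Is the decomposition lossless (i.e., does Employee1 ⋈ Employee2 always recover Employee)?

No

Common attributes: Employee1 ∩ Employee2 = {MgrID, EmpID}.
No dependency enlarges {MgrID, EmpID}, so (MgrID, EmpID)⁺ = {MgrID, EmpID}.
The closure contains neither all of Employee1 = {MgrID, EmpID, DName, DeptID, Salary} nor all of Employee2 = {City, MgrID, EmpID, EName}, so the common attributes are not a superkey of either fragment. The join is lossy.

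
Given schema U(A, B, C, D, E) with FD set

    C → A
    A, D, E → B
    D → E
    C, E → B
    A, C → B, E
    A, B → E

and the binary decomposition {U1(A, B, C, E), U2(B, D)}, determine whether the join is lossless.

No

Common attributes: U1 ∩ U2 = {B}.
No dependency enlarges {B}, so (B)⁺ = {B}.
The closure contains neither all of U1 = {A, B, C, E} nor all of U2 = {B, D}, so the common attributes are not a superkey of either fragment. The join is lossy.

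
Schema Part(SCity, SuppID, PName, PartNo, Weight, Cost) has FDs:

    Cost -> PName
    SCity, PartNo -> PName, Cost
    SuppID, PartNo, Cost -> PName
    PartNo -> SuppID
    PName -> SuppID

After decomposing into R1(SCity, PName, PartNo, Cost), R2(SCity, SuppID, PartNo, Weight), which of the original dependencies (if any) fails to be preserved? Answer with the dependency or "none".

PName -> SuppID

Check PName → SuppID: no single fragment contains all of {SuppID, PName}, and the restricted closure of {PName} across the fragments never reaches {SuppID}.
Cost → PName is preserved.
SCity, PartNo → PName, Cost is preserved.
SuppID, PartNo, Cost → PName is preserved.
PartNo → SuppID is preserved.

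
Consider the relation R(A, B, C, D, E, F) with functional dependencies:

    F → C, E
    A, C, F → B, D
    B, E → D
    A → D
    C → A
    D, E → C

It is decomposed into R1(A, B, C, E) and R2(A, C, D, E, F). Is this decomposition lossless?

Common attributes: R1 ∩ R2 = {A, C, E}.
Closure of {A, C, E}: A → D applies, adding D. So (A, C, E)⁺ = {A, C, D, E}.
The closure contains neither all of R1 = {A, B, C, E} nor all of R2 = {A, C, D, E, F}, so the common attributes are not a superkey of either fragment. The join is lossy.

No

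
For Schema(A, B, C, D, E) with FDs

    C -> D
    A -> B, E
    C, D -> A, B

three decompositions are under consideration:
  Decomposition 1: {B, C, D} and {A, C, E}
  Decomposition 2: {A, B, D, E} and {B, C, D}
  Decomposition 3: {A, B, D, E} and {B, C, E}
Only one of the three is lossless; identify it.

Decomposition 1

Decomposition 1: common = {C}, closure = {A, B, C, D, E} → lossless.
Decomposition 2: common = {B, D}, closure = {B, D} → lossy.
Decomposition 3: common = {B, E}, closure = {B, E} → lossy.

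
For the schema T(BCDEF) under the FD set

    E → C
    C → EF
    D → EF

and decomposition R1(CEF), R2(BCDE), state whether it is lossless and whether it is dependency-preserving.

Lossless test: (CE)⁺ = {CEF}, which contains all of one fragment — lossless.
Dependency preservation: D → EF is not contained in any single fragment, but the restricted closure of its left-hand side across the fragments still reaches the right-hand side; the remaining FDs each lie inside some fragment. All dependencies are preserved.

lossless and dependency-preserving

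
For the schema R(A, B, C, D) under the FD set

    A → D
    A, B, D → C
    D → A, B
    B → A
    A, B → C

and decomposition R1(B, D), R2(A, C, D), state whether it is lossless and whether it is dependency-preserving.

lossless and dependency-preserving

Lossless test: (D)⁺ = {A, B, C, D}, which contains all of one fragment — lossless.
Dependency preservation: A, B, D → C; D → A, B; B → A; A, B → C are not contained in any single fragment, but the restricted closure of each left-hand side across the fragments still reaches the right-hand side; the remaining FDs each lie inside some fragment. All dependencies are preserved.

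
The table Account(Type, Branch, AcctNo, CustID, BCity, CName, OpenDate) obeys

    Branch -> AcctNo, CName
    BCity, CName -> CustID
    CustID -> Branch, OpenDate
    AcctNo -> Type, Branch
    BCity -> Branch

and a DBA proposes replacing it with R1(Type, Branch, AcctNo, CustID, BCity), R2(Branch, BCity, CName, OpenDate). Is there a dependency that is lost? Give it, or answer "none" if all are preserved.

Check CustID → Branch, OpenDate: no single fragment contains all of {Branch, CustID, OpenDate}, and the restricted closure of {CustID} across the fragments never reaches {Branch, OpenDate}.
Branch → AcctNo, CName is preserved.
BCity, CName → CustID is preserved.
AcctNo → Type, Branch is preserved.
BCity → Branch is preserved.

CustID -> Branch, OpenDate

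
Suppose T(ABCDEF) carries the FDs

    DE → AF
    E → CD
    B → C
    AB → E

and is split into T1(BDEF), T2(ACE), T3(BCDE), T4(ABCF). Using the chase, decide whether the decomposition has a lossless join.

Yes

Chase test. Columns are ABCDEF; row i has aⱼ where attribute j ∈ Ti, else bᵢⱼ.
Initial tableau (one row per fragment):
  row 1: b11 a2 b13 a4 a5 a6
  row 2: a1 b22 a3 b24 a5 b26
  row 3: b31 a2 a3 a4 a5 b36
  row 4: a1 a2 a3 b44 b45 a6
Rows 1 and 3 agree on DE; apply DE→AF and equate their AF entries.
Rows 1 and 2 agree on E; apply E→CD and equate their CD entries.
Rows 1 and 2 agree on DE; apply DE→AF and equate their AF entries.
Rows 1 and 4 agree on AB; apply AB→E and equate their E entries.
Rows 1 and 4 agree on E; apply E→CD and equate their CD entries.
Row 1 is now all distinguished symbols — the join is lossless.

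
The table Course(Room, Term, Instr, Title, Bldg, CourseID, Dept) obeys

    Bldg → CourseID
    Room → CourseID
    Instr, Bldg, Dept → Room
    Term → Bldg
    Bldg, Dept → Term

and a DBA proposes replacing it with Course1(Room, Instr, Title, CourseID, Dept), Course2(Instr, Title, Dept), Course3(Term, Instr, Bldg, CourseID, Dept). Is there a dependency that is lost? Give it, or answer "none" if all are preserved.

Instr, Bldg, Dept → Room

Check Instr, Bldg, Dept → Room: no single fragment contains all of {Room, Instr, Bldg, Dept}, and the restricted closure of {Instr, Bldg, Dept} across the fragments never reaches {Room}.
Bldg → CourseID is preserved.
Room → CourseID is preserved.
Term → Bldg is preserved.
Bldg, Dept → Term is preserved.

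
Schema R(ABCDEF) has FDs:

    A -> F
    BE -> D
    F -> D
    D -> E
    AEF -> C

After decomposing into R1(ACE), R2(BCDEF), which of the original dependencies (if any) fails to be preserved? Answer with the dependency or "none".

Check A → F: no single fragment contains all of {AF}, and the restricted closure of {A} across the fragments never reaches {F}.
BE → D is preserved.
F → D is preserved.
D → E is preserved.
AEF → C is preserved.

A -> F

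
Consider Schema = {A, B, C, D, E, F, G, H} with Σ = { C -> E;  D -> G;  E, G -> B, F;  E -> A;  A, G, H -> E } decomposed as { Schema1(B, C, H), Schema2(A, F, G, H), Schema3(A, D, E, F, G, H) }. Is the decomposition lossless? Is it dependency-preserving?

lossy and not dependency-preserving

Lossless test (chase): Rows 2 and 3 agree on A, G, H; apply A, G, H→E and equate their E entries. Rows 2 and 3 agree on E, G; apply E, G→B, F and equate their B, F entries. No row becomes fully distinguished — the join is lossy.
Dependency preservation: the restricted closure of {C} across the fragments never reaches {E}, so C → E cannot be enforced without a join — not preserved.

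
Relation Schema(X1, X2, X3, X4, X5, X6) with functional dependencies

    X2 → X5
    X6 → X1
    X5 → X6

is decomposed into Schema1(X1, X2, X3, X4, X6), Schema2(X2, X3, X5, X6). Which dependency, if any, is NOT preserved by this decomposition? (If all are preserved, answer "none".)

none

X2 → X5 lies within Schema2.
X6 → X1 lies within Schema1.
X5 → X6 lies within Schema2.
Every dependency is enforceable on the fragments, so the decomposition is dependency-preserving.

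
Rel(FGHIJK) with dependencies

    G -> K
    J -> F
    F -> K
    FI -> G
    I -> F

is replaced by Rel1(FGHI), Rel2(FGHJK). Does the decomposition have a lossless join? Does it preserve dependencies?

Lossless test: (FGH)⁺ = {FGHK}, which is a superkey of neither fragment — lossy.
Dependency preservation: every FD's attributes lie within a single fragment, so each can be enforced locally — preserved.

lossy but dependency-preserving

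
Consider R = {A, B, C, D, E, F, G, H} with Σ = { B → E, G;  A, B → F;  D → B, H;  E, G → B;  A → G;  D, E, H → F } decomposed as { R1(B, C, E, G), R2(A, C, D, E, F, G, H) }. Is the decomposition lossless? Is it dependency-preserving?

lossless and dependency-preserving

Lossless test: (C, E, G)⁺ = {B, C, E, G}, which contains all of one fragment — lossless.
Dependency preservation: A, B → F; D → B, H are not contained in any single fragment, but the restricted closure of each left-hand side across the fragments still reaches the right-hand side; the remaining FDs each lie inside some fragment. All dependencies are preserved.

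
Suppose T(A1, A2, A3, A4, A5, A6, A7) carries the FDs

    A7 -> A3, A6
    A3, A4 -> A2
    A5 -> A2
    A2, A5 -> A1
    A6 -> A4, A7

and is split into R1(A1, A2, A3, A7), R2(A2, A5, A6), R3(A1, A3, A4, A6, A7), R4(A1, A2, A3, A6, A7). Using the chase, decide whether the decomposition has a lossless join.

No

Chase test. Columns are A1, A2, A3, A4, A5, A6, A7; row i has aⱼ where attribute j ∈ Ri, else bᵢⱼ.
Initial tableau (one row per fragment):
  row 1: a1 a2 a3 b14 b15 b16 a7
  row 2: b21 a2 b23 b24 a5 a6 b27
  row 3: a1 b32 a3 a4 b35 a6 a7
  row 4: a1 a2 a3 b44 b45 a6 a7
Rows 1 and 3 agree on A7; apply A7→A3, A6 and equate their A3, A6 entries.
Rows 1 and 2 agree on A6; apply A6→A4, A7 and equate their A4, A7 entries.
Rows 1 and 3 agree on A6; apply A6→A4, A7 and equate their A4, A7 entries.
Rows 1 and 4 agree on A6; apply A6→A4, A7 and equate their A4, A7 entries.
Rows 1 and 2 agree on A7; apply A7→A3, A6 and equate their A3, A6 entries.
Rows 1 and 3 agree on A3, A4; apply A3, A4→A2 and equate their A2 entries.
No row becomes fully distinguished — the join is lossy.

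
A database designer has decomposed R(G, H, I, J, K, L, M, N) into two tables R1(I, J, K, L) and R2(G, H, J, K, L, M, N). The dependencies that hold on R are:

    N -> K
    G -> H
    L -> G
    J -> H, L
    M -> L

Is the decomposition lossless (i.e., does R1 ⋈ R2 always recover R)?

No

Common attributes: R1 ∩ R2 = {J, K, L}.
Closure of {J, K, L}: L → G applies, adding G; J → H, L applies, adding H. So (J, K, L)⁺ = {G, H, J, K, L}.
The closure contains neither all of R1 = {I, J, K, L} nor all of R2 = {G, H, J, K, L, M, N}, so the common attributes are not a superkey of either fragment. The join is lossy.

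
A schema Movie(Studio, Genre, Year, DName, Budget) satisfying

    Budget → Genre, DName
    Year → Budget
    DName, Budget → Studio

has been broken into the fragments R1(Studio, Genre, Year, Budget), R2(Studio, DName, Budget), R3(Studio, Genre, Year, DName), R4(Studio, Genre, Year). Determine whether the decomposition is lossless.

Yes

Chase test. Columns are Studio, Genre, Year, DName, Budget; row i has aⱼ where attribute j ∈ Ri, else bᵢⱼ.
Initial tableau (one row per fragment):
  row 1: a1 a2 a3 b14 a5
  row 2: a1 b22 b23 a4 a5
  row 3: a1 a2 a3 a4 b35
  row 4: a1 a2 a3 b44 b45
Rows 1 and 2 agree on Budget; apply Budget→Genre, DName and equate their Genre, DName entries.
Rows 1 and 3 agree on Year; apply Year→Budget and equate their Budget entries.
Rows 1 and 4 agree on Year; apply Year→Budget and equate their Budget entries.
Rows 1 and 4 agree on Budget; apply Budget→Genre, DName and equate their Genre, DName entries.
Row 1 is now all distinguished symbols — the join is lossless.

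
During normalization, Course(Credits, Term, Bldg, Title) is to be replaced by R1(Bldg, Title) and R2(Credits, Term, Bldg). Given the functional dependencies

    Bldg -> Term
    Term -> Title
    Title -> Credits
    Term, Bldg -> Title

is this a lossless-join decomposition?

Yes

Common attributes: R1 ∩ R2 = {Bldg}.
Closure of {Bldg}: Bldg → Term applies, adding Term; Term → Title applies, adding Title; Title → Credits applies, adding Credits. So (Bldg)⁺ = {Credits, Term, Bldg, Title}.
This closure contains every attribute of R1, so R1 ∩ R2 → R1. The join is lossless.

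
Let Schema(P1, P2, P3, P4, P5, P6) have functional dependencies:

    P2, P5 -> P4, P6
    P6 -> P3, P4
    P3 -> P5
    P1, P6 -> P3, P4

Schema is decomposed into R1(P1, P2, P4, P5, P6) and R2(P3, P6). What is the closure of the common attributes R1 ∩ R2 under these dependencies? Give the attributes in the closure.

R1 ∩ R2 = {P6}.
P6 → P3, P4 applies, adding P3, P4
P3 → P5 applies, adding P5
Closure: {P3, P4, P5, P6}.

P3, P4, P5, P6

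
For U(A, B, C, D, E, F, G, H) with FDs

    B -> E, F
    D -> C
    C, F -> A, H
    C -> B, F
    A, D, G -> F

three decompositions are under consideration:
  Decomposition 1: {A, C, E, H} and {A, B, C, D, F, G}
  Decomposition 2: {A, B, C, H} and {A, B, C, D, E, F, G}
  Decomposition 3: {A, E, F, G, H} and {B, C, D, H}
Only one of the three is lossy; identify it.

Decomposition 3

Decomposition 1: common = {A, C}, closure = {A, B, C, E, F, H} → lossless.
Decomposition 2: common = {A, B, C}, closure = {A, B, C, E, F, H} → lossless.
Decomposition 3: common = {H}, closure = {H} → lossy.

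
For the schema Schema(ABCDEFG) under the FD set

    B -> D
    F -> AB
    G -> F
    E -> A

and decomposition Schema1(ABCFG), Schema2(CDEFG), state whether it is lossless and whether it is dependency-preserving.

lossless but not dependency-preserving

Lossless test: (CFG)⁺ = {ABCDFG}, which contains all of one fragment — lossless.
Dependency preservation: the restricted closure of {B} across the fragments never reaches {D}, so B → D cannot be enforced without a join — not preserved.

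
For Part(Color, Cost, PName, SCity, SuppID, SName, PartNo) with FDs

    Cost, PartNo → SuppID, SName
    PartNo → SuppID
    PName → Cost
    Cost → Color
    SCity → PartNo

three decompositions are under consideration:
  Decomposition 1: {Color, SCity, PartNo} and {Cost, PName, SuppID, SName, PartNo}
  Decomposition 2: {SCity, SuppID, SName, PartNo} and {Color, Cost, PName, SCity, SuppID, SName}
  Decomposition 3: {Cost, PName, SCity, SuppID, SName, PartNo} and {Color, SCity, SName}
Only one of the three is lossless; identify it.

Decomposition 1: common = {PartNo}, closure = {SuppID, PartNo} → lossy.
Decomposition 2: common = {SCity, SuppID, SName}, closure = {SCity, SuppID, SName, PartNo} → lossless.
Decomposition 3: common = {SCity, SName}, closure = {SCity, SuppID, SName, PartNo} → lossy.

Decomposition 2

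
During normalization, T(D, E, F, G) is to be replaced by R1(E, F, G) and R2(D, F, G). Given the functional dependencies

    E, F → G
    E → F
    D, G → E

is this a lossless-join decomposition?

No

Common attributes: R1 ∩ R2 = {F, G}.
No dependency enlarges {F, G}, so (F, G)⁺ = {F, G}.
The closure contains neither all of R1 = {E, F, G} nor all of R2 = {D, F, G}, so the common attributes are not a superkey of either fragment. The join is lossy.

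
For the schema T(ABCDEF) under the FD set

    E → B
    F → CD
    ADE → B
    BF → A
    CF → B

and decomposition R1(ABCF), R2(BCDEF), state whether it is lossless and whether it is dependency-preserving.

Lossless test: (BCF)⁺ = {ABCDF}, which contains all of one fragment — lossless.
Dependency preservation: ADE → B is not contained in any single fragment, but the restricted closure of its left-hand side across the fragments still reaches the right-hand side; the remaining FDs each lie inside some fragment. All dependencies are preserved.

lossless and dependency-preserving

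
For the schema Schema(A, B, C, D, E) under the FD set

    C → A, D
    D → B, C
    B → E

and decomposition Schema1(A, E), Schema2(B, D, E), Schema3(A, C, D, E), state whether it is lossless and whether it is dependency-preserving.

Lossless test (chase): Rows 2 and 3 agree on D; apply D→B, C and equate their B, C entries. Rows 2 and 3 agree on C; apply C→A, D and equate their A, D entries. Row 2 is now all distinguished symbols — the join is lossless.
Dependency preservation: D → B, C is not contained in any single fragment, but the restricted closure of its left-hand side across the fragments still reaches the right-hand side; the remaining FDs each lie inside some fragment. All dependencies are preserved.

lossless and dependency-preserving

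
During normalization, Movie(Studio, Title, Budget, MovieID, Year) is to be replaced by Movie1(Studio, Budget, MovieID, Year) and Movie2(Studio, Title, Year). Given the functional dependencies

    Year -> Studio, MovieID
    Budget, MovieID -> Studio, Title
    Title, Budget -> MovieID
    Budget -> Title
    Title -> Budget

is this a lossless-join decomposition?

Common attributes: Movie1 ∩ Movie2 = {Studio, Year}.
Closure of {Studio, Year}: Year → Studio, MovieID applies, adding MovieID. So (Studio, Year)⁺ = {Studio, MovieID, Year}.
The closure contains neither all of Movie1 = {Studio, Budget, MovieID, Year} nor all of Movie2 = {Studio, Title, Year}, so the common attributes are not a superkey of either fragment. The join is lossy.

No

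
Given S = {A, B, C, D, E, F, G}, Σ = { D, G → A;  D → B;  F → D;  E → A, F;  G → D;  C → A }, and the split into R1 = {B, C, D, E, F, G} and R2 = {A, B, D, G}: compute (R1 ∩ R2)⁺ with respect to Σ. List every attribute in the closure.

R1 ∩ R2 = {B, D, G}.
D, G → A applies, adding A
Closure: {A, B, D, G}.

A, B, D, G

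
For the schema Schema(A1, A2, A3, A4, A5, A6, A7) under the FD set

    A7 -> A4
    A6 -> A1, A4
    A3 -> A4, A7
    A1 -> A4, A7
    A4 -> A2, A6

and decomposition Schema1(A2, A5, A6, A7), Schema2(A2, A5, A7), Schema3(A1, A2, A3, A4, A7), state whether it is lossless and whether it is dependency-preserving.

Lossless test (chase): Rows 1 and 2 agree on A7; apply A7→A4 and equate their A4 entries. Rows 1 and 3 agree on A7; apply A7→A4 and equate their A4 entries. Rows 1 and 2 agree on A4; apply A4→A2, A6 and equate their A2, A6 entries. Rows 1 and 3 agree on A4; apply A4→A2, A6 and equate their A2, A6 entries. Rows 1 and 2 agree on A6; apply A6→A1, A4 and equate their A1, A4 entries. Rows 1 and 3 agree on A6; apply A6→A1, A4 and equate their A1, A4 entries. No row becomes fully distinguished — the join is lossy.
Dependency preservation: A6 → A1, A4; A4 → A2, A6 are not contained in any single fragment, but the restricted closure of each left-hand side across the fragments still reaches the right-hand side; the remaining FDs each lie inside some fragment. All dependencies are preserved.

lossy but dependency-preserving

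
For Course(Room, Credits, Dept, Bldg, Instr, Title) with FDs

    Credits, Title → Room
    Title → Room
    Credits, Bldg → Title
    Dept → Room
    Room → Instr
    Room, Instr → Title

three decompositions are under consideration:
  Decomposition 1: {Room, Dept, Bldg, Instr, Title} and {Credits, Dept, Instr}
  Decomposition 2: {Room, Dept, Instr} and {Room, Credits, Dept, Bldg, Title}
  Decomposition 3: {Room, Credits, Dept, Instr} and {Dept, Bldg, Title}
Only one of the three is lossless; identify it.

Decomposition 1: common = {Dept, Instr}, closure = {Room, Dept, Instr, Title} → lossy.
Decomposition 2: common = {Room, Dept}, closure = {Room, Dept, Instr, Title} → lossless.
Decomposition 3: common = {Dept}, closure = {Room, Dept, Instr, Title} → lossy.

Decomposition 2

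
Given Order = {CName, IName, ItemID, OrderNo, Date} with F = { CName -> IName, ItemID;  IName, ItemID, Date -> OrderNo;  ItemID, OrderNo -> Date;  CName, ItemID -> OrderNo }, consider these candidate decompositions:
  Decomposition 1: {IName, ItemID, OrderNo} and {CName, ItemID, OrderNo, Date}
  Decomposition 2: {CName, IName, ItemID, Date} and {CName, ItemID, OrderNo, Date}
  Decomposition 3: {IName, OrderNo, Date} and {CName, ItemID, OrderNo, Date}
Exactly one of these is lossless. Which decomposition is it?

Decomposition 1: common = {ItemID, OrderNo}, closure = {ItemID, OrderNo, Date} → lossy.
Decomposition 2: common = {CName, ItemID, Date}, closure = {CName, IName, ItemID, OrderNo, Date} → lossless.
Decomposition 3: common = {OrderNo, Date}, closure = {OrderNo, Date} → lossy.

Decomposition 2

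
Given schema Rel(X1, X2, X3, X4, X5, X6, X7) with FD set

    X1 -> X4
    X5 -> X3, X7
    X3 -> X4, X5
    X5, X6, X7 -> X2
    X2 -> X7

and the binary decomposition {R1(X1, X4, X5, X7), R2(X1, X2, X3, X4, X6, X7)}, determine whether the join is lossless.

No

Common attributes: R1 ∩ R2 = {X1, X4, X7}.
No dependency enlarges {X1, X4, X7}, so (X1, X4, X7)⁺ = {X1, X4, X7}.
The closure contains neither all of R1 = {X1, X4, X5, X7} nor all of R2 = {X1, X2, X3, X4, X6, X7}, so the common attributes are not a superkey of either fragment. The join is lossy.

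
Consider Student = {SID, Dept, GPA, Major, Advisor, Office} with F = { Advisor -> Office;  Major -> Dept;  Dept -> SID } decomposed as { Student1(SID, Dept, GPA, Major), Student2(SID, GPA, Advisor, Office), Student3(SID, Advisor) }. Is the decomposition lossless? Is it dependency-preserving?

Lossless test (chase): Rows 2 and 3 agree on Advisor; apply Advisor→Office and equate their Office entries. No row becomes fully distinguished — the join is lossy.
Dependency preservation: every FD's attributes lie within a single fragment, so each can be enforced locally — preserved.

lossy but dependency-preserving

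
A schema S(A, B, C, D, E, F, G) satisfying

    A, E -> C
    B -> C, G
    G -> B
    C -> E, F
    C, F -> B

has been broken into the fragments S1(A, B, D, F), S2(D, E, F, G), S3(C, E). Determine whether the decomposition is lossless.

Chase test. Columns are A, B, C, D, E, F, G; row i has aⱼ where attribute j ∈ Si, else bᵢⱼ.
Initial tableau (one row per fragment):
  row 1: a1 a2 b13 a4 b15 a6 b17
  row 2: b21 b22 b23 a4 a5 a6 a7
  row 3: b31 b32 a3 b34 a5 b36 b37
No row becomes fully distinguished — the join is lossy.

No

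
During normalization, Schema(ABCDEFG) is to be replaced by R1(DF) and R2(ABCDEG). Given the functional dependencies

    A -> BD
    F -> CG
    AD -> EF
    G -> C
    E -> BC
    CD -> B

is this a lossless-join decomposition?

Common attributes: R1 ∩ R2 = {D}.
No dependency enlarges {D}, so (D)⁺ = {D}.
The closure contains neither all of R1 = {DF} nor all of R2 = {ABCDEG}, so the common attributes are not a superkey of either fragment. The join is lossy.

No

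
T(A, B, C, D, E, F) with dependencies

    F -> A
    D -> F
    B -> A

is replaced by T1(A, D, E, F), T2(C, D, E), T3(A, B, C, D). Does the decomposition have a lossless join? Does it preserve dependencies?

lossy but dependency-preserving

Lossless test (chase): Rows 1 and 2 agree on D; apply D→F and equate their F entries. Rows 1 and 3 agree on D; apply D→F and equate their F entries. Rows 1 and 2 agree on F; apply F→A and equate their A entries. No row becomes fully distinguished — the join is lossy.
Dependency preservation: every FD's attributes lie within a single fragment, so each can be enforced locally — preserved.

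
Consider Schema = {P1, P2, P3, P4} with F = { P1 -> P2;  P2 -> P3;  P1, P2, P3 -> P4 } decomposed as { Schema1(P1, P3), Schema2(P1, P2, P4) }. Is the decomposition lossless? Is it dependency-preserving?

Lossless test: (P1)⁺ = {P1, P2, P3, P4}, which contains all of one fragment — lossless.
Dependency preservation: the restricted closure of {P2} across the fragments never reaches {P3}, so P2 → P3 cannot be enforced without a join — not preserved.

lossless but not dependency-preserving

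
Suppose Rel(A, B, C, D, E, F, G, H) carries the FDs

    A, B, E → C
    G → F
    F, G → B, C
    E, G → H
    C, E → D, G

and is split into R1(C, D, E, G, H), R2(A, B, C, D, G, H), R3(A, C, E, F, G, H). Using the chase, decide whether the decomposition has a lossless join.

Yes

Chase test. Columns are A, B, C, D, E, F, G, H; row i has aⱼ where attribute j ∈ Ri, else bᵢⱼ.
Initial tableau (one row per fragment):
  row 1: b11 b12 a3 a4 a5 b16 a7 a8
  row 2: a1 a2 a3 a4 b25 b26 a7 a8
  row 3: a1 b32 a3 b34 a5 a6 a7 a8
Rows 1 and 2 agree on G; apply G→F and equate their F entries.
Rows 1 and 3 agree on G; apply G→F and equate their F entries.
Rows 1 and 2 agree on F, G; apply F, G→B, C and equate their B, C entries.
Rows 1 and 3 agree on F, G; apply F, G→B, C and equate their B, C entries.
Rows 1 and 3 agree on C, E; apply C, E→D, G and equate their D, G entries.
Row 3 is now all distinguished symbols — the join is lossless.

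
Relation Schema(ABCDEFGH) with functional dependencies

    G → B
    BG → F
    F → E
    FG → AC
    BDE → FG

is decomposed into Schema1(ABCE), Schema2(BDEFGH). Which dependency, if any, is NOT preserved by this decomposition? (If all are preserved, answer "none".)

FG → AC

Check FG → AC: no single fragment contains all of {ACFG}, and the restricted closure of {FG} across the fragments never reaches {AC}.
G → B is preserved.
BG → F is preserved.
F → E is preserved.
BDE → FG is preserved.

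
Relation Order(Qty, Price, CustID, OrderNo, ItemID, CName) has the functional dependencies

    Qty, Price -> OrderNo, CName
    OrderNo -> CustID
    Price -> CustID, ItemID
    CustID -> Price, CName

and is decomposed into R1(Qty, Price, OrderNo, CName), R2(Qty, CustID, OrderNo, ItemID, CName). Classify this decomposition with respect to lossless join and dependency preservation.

Lossless test: (Qty, OrderNo, CName)⁺ = {Qty, Price, CustID, OrderNo, ItemID, CName}, which contains all of one fragment — lossless.
Dependency preservation: the restricted closure of {Price} across the fragments never reaches {CustID, ItemID}, so Price → CustID, ItemID cannot be enforced without a join — not preserved.

lossless but not dependency-preserving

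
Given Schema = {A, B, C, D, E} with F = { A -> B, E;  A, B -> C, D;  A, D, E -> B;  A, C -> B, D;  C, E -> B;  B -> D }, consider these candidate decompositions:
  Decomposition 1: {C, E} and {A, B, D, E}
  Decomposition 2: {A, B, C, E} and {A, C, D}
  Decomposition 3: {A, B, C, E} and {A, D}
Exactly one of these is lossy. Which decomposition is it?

Decomposition 1

Decomposition 1: common = {E}, closure = {E} → lossy.
Decomposition 2: common = {A, C}, closure = {A, B, C, D, E} → lossless.
Decomposition 3: common = {A}, closure = {A, B, C, D, E} → lossless.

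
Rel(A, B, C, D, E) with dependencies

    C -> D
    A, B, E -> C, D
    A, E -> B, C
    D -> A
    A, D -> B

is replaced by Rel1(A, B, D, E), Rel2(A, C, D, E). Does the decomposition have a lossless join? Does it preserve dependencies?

Lossless test: (A, D, E)⁺ = {A, B, C, D, E}, which contains all of one fragment — lossless.
Dependency preservation: A, B, E → C, D; A, E → B, C are not contained in any single fragment, but the restricted closure of each left-hand side across the fragments still reaches the right-hand side; the remaining FDs each lie inside some fragment. All dependencies are preserved.

lossless and dependency-preserving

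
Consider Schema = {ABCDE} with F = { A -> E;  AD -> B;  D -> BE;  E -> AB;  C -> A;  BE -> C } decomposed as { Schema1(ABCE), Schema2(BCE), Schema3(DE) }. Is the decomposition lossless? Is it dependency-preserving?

Lossless test (chase): Rows 1 and 2 agree on E; apply E→AB and equate their AB entries. Rows 1 and 3 agree on E; apply E→AB and equate their AB entries. Rows 1 and 3 agree on BE; apply BE→C and equate their C entries. Row 3 is now all distinguished symbols — the join is lossless.
Dependency preservation: AD → B; D → BE are not contained in any single fragment, but the restricted closure of each left-hand side across the fragments still reaches the right-hand side; the remaining FDs each lie inside some fragment. All dependencies are preserved.

lossless and dependency-preserving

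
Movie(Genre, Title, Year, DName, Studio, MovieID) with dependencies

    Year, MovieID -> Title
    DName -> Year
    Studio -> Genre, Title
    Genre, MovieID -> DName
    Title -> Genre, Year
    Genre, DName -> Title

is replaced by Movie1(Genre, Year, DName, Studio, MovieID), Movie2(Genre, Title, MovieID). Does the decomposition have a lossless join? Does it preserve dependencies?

Lossless test: (Genre, MovieID)⁺ = {Genre, Title, Year, DName, MovieID}, which contains all of one fragment — lossless.
Dependency preservation: the restricted closure of {Studio} across the fragments never reaches {Genre, Title}, so Studio → Genre, Title cannot be enforced without a join — not preserved.

lossless but not dependency-preserving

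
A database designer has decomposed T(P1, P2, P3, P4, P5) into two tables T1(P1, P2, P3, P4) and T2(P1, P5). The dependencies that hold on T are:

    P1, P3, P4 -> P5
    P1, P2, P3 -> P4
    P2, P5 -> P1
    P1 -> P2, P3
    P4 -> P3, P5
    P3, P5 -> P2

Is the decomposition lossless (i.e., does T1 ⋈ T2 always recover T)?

Yes

Common attributes: T1 ∩ T2 = {P1}.
Closure of {P1}: P1 → P2, P3 applies, adding P2, P3; P1, P2, P3 → P4 applies, adding P4; P4 → P3, P5 applies, adding P5. So (P1)⁺ = {P1, P2, P3, P4, P5}.
This closure contains every attribute of T1, so T1 ∩ T2 → T1. The join is lossless.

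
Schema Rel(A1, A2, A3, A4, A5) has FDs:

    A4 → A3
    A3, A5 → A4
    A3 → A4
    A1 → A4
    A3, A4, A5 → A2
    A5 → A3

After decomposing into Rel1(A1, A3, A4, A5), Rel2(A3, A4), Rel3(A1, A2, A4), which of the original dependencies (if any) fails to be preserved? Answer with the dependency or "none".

Check A3, A4, A5 → A2: no single fragment contains all of {A2, A3, A4, A5}, and the restricted closure of {A3, A4, A5} across the fragments never reaches {A2}.
A4 → A3 is preserved.
A3, A5 → A4 is preserved.
A3 → A4 is preserved.
A1 → A4 is preserved.
A5 → A3 is preserved.

A3, A4, A5 → A2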